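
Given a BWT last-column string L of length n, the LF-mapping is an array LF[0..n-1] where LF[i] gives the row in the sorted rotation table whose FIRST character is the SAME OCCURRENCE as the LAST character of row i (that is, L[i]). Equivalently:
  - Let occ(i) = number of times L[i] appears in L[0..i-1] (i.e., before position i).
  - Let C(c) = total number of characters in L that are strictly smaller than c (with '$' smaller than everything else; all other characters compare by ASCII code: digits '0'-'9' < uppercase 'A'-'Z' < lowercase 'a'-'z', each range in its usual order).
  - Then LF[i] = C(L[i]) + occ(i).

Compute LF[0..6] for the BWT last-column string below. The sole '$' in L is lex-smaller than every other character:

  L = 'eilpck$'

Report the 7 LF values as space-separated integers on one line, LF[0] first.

Char counts: '$':1, 'c':1, 'e':1, 'i':1, 'k':1, 'l':1, 'p':1
C (first-col start): C('$')=0, C('c')=1, C('e')=2, C('i')=3, C('k')=4, C('l')=5, C('p')=6
L[0]='e': occ=0, LF[0]=C('e')+0=2+0=2
L[1]='i': occ=0, LF[1]=C('i')+0=3+0=3
L[2]='l': occ=0, LF[2]=C('l')+0=5+0=5
L[3]='p': occ=0, LF[3]=C('p')+0=6+0=6
L[4]='c': occ=0, LF[4]=C('c')+0=1+0=1
L[5]='k': occ=0, LF[5]=C('k')+0=4+0=4
L[6]='$': occ=0, LF[6]=C('$')+0=0+0=0

Answer: 2 3 5 6 1 4 0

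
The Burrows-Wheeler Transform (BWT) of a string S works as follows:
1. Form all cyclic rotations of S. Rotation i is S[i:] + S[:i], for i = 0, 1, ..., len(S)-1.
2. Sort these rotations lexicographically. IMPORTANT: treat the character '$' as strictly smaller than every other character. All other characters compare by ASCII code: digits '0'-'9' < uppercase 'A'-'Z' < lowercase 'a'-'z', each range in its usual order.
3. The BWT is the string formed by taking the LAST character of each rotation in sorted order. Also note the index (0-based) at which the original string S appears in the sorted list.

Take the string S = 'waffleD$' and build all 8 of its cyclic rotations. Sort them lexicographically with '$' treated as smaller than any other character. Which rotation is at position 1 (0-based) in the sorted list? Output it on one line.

All 8 rotations (rotation i = S[i:]+S[:i]):
  rot[0] = waffleD$
  rot[1] = affleD$w
  rot[2] = ffleD$wa
  rot[3] = fleD$waf
  rot[4] = leD$waff
  rot[5] = eD$waffl
  rot[6] = D$waffle
  rot[7] = $waffleD
Sorted (with $ < everything):
  sorted[0] = $waffleD
  sorted[1] = D$waffle
  sorted[2] = affleD$w
  sorted[3] = eD$waffl
  sorted[4] = ffleD$wa
  sorted[5] = fleD$waf
  sorted[6] = leD$waff
  sorted[7] = waffleD$
sorted[1] = D$waffle

Answer: D$waffle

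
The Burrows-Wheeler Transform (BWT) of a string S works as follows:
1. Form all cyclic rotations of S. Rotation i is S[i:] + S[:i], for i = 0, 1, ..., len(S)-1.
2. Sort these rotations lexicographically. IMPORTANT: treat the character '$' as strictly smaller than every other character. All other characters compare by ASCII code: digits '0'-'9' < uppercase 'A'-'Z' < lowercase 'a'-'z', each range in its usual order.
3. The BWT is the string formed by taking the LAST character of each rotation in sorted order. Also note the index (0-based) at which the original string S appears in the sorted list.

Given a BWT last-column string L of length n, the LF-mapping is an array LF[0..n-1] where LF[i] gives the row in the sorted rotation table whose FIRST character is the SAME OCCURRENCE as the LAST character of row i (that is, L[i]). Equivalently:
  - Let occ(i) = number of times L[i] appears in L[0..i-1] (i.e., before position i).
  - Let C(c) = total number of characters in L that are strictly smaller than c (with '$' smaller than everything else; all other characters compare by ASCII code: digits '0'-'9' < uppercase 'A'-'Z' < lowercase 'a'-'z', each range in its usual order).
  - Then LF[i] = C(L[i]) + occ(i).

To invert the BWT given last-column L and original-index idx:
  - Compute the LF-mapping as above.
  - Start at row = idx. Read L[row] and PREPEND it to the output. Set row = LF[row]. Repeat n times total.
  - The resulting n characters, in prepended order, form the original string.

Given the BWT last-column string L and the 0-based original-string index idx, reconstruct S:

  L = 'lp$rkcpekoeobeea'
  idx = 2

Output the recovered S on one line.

LF mapping: 10 13 0 15 8 3 14 4 9 11 5 12 2 6 7 1
Walk LF starting at row 2, prepending L[row]:
  step 1: row=2, L[2]='$', prepend. Next row=LF[2]=0
  step 2: row=0, L[0]='l', prepend. Next row=LF[0]=10
  step 3: row=10, L[10]='e', prepend. Next row=LF[10]=5
  step 4: row=5, L[5]='c', prepend. Next row=LF[5]=3
  step 5: row=3, L[3]='r', prepend. Next row=LF[3]=15
  step 6: row=15, L[15]='a', prepend. Next row=LF[15]=1
  step 7: row=1, L[1]='p', prepend. Next row=LF[1]=13
  step 8: row=13, L[13]='e', prepend. Next row=LF[13]=6
  step 9: row=6, L[6]='p', prepend. Next row=LF[6]=14
  step 10: row=14, L[14]='e', prepend. Next row=LF[14]=7
  step 11: row=7, L[7]='e', prepend. Next row=LF[7]=4
  step 12: row=4, L[4]='k', prepend. Next row=LF[4]=8
  step 13: row=8, L[8]='k', prepend. Next row=LF[8]=9
  step 14: row=9, L[9]='o', prepend. Next row=LF[9]=11
  step 15: row=11, L[11]='o', prepend. Next row=LF[11]=12
  step 16: row=12, L[12]='b', prepend. Next row=LF[12]=2
Reversed output: bookkeepeparcel$

Answer: bookkeepeparcel$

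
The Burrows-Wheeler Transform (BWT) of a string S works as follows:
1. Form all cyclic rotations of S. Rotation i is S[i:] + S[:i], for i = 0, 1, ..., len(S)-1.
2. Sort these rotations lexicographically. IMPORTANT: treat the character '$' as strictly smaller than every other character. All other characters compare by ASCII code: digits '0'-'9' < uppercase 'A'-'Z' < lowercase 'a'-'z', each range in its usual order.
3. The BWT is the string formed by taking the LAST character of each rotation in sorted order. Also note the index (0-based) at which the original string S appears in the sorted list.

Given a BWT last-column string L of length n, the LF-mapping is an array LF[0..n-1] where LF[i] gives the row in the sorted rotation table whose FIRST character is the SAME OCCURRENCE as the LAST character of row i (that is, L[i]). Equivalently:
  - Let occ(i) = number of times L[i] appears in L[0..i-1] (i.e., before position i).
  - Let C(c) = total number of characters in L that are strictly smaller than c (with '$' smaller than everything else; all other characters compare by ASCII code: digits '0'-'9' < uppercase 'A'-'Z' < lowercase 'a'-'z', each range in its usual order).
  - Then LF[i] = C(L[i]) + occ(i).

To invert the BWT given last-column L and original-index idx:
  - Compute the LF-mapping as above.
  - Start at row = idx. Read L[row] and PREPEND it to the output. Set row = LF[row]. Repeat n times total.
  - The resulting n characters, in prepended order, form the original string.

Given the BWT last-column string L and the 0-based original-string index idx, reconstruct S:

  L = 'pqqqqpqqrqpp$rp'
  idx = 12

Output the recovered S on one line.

Answer: qqpqqpprrqpqqp$

Derivation:
LF mapping: 1 6 7 8 9 2 10 11 13 12 3 4 0 14 5
Walk LF starting at row 12, prepending L[row]:
  step 1: row=12, L[12]='$', prepend. Next row=LF[12]=0
  step 2: row=0, L[0]='p', prepend. Next row=LF[0]=1
  step 3: row=1, L[1]='q', prepend. Next row=LF[1]=6
  step 4: row=6, L[6]='q', prepend. Next row=LF[6]=10
  step 5: row=10, L[10]='p', prepend. Next row=LF[10]=3
  step 6: row=3, L[3]='q', prepend. Next row=LF[3]=8
  step 7: row=8, L[8]='r', prepend. Next row=LF[8]=13
  step 8: row=13, L[13]='r', prepend. Next row=LF[13]=14
  step 9: row=14, L[14]='p', prepend. Next row=LF[14]=5
  step 10: row=5, L[5]='p', prepend. Next row=LF[5]=2
  step 11: row=2, L[2]='q', prepend. Next row=LF[2]=7
  step 12: row=7, L[7]='q', prepend. Next row=LF[7]=11
  step 13: row=11, L[11]='p', prepend. Next row=LF[11]=4
  step 14: row=4, L[4]='q', prepend. Next row=LF[4]=9
  step 15: row=9, L[9]='q', prepend. Next row=LF[9]=12
Reversed output: qqpqqpprrqpqqp$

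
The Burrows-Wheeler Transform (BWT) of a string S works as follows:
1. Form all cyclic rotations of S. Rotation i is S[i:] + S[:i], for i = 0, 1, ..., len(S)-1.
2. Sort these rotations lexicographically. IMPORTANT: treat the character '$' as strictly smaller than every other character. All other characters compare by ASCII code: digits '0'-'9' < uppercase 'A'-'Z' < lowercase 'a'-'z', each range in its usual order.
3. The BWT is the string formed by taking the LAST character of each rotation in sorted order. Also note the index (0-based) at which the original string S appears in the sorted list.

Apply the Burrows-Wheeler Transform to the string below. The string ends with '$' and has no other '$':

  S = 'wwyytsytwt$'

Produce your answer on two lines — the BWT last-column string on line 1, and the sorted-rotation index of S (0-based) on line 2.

All 11 rotations (rotation i = S[i:]+S[:i]):
  rot[0] = wwyytsytwt$
  rot[1] = wyytsytwt$w
  rot[2] = yytsytwt$ww
  rot[3] = ytsytwt$wwy
  rot[4] = tsytwt$wwyy
  rot[5] = sytwt$wwyyt
  rot[6] = ytwt$wwyyts
  rot[7] = twt$wwyytsy
  rot[8] = wt$wwyytsyt
  rot[9] = t$wwyytsytw
  rot[10] = $wwyytsytwt
Sorted (with $ < everything):
  sorted[0] = $wwyytsytwt  (last char: 't')
  sorted[1] = sytwt$wwyyt  (last char: 't')
  sorted[2] = t$wwyytsytw  (last char: 'w')
  sorted[3] = tsytwt$wwyy  (last char: 'y')
  sorted[4] = twt$wwyytsy  (last char: 'y')
  sorted[5] = wt$wwyytsyt  (last char: 't')
  sorted[6] = wwyytsytwt$  (last char: '$')
  sorted[7] = wyytsytwt$w  (last char: 'w')
  sorted[8] = ytsytwt$wwy  (last char: 'y')
  sorted[9] = ytwt$wwyyts  (last char: 's')
  sorted[10] = yytsytwt$ww  (last char: 'w')
Last column: ttwyyt$wysw
Original string S is at sorted index 6

Answer: ttwyyt$wysw
6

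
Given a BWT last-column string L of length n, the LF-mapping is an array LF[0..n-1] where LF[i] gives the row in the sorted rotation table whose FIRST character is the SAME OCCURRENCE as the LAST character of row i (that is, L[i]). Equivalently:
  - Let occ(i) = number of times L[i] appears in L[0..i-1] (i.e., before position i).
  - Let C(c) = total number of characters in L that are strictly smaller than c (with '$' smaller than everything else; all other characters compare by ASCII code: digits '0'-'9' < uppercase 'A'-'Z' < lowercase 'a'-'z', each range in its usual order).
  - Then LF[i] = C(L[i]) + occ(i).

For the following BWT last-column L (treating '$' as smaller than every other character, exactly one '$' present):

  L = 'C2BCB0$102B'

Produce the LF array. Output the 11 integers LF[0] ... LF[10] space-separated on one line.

Char counts: '$':1, '0':2, '1':1, '2':2, 'B':3, 'C':2
C (first-col start): C('$')=0, C('0')=1, C('1')=3, C('2')=4, C('B')=6, C('C')=9
L[0]='C': occ=0, LF[0]=C('C')+0=9+0=9
L[1]='2': occ=0, LF[1]=C('2')+0=4+0=4
L[2]='B': occ=0, LF[2]=C('B')+0=6+0=6
L[3]='C': occ=1, LF[3]=C('C')+1=9+1=10
L[4]='B': occ=1, LF[4]=C('B')+1=6+1=7
L[5]='0': occ=0, LF[5]=C('0')+0=1+0=1
L[6]='$': occ=0, LF[6]=C('$')+0=0+0=0
L[7]='1': occ=0, LF[7]=C('1')+0=3+0=3
L[8]='0': occ=1, LF[8]=C('0')+1=1+1=2
L[9]='2': occ=1, LF[9]=C('2')+1=4+1=5
L[10]='B': occ=2, LF[10]=C('B')+2=6+2=8

Answer: 9 4 6 10 7 1 0 3 2 5 8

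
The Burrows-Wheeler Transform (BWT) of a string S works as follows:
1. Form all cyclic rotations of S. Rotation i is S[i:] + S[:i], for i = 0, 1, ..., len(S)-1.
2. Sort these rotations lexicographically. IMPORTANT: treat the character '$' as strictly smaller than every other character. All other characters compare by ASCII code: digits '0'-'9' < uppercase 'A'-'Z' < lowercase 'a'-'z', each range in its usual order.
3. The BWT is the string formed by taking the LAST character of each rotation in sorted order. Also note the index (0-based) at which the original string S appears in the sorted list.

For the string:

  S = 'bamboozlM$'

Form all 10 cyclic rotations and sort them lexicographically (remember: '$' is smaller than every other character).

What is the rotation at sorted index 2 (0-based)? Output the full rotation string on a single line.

All 10 rotations (rotation i = S[i:]+S[:i]):
  rot[0] = bamboozlM$
  rot[1] = amboozlM$b
  rot[2] = mboozlM$ba
  rot[3] = boozlM$bam
  rot[4] = oozlM$bamb
  rot[5] = ozlM$bambo
  rot[6] = zlM$bamboo
  rot[7] = lM$bambooz
  rot[8] = M$bamboozl
  rot[9] = $bamboozlM
Sorted (with $ < everything):
  sorted[0] = $bamboozlM
  sorted[1] = M$bamboozl
  sorted[2] = amboozlM$b
  sorted[3] = bamboozlM$
  sorted[4] = boozlM$bam
  sorted[5] = lM$bambooz
  sorted[6] = mboozlM$ba
  sorted[7] = oozlM$bamb
  sorted[8] = ozlM$bambo
  sorted[9] = zlM$bamboo
sorted[2] = amboozlM$b

Answer: amboozlM$b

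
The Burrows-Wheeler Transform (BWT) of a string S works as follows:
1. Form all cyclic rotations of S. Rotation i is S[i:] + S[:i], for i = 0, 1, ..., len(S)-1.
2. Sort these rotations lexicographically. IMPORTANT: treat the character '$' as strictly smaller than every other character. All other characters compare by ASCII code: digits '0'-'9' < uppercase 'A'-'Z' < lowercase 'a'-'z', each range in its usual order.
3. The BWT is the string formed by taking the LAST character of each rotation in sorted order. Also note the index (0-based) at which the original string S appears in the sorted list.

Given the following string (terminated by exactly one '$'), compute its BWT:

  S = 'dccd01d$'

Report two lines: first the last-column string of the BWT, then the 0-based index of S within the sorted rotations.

All 8 rotations (rotation i = S[i:]+S[:i]):
  rot[0] = dccd01d$
  rot[1] = ccd01d$d
  rot[2] = cd01d$dc
  rot[3] = d01d$dcc
  rot[4] = 01d$dccd
  rot[5] = 1d$dccd0
  rot[6] = d$dccd01
  rot[7] = $dccd01d
Sorted (with $ < everything):
  sorted[0] = $dccd01d  (last char: 'd')
  sorted[1] = 01d$dccd  (last char: 'd')
  sorted[2] = 1d$dccd0  (last char: '0')
  sorted[3] = ccd01d$d  (last char: 'd')
  sorted[4] = cd01d$dc  (last char: 'c')
  sorted[5] = d$dccd01  (last char: '1')
  sorted[6] = d01d$dcc  (last char: 'c')
  sorted[7] = dccd01d$  (last char: '$')
Last column: dd0dc1c$
Original string S is at sorted index 7

Answer: dd0dc1c$
7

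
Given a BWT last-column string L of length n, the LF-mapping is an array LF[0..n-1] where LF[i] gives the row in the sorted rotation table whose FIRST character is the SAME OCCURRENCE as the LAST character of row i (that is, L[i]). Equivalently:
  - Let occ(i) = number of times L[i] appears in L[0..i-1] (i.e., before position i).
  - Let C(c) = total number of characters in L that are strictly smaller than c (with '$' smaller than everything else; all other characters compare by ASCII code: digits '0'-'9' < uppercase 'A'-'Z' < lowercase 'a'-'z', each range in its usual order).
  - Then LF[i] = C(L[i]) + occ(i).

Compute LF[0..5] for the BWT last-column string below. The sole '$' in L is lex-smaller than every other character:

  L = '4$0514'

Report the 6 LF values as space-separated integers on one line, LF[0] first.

Answer: 3 0 1 5 2 4

Derivation:
Char counts: '$':1, '0':1, '1':1, '4':2, '5':1
C (first-col start): C('$')=0, C('0')=1, C('1')=2, C('4')=3, C('5')=5
L[0]='4': occ=0, LF[0]=C('4')+0=3+0=3
L[1]='$': occ=0, LF[1]=C('$')+0=0+0=0
L[2]='0': occ=0, LF[2]=C('0')+0=1+0=1
L[3]='5': occ=0, LF[3]=C('5')+0=5+0=5
L[4]='1': occ=0, LF[4]=C('1')+0=2+0=2
L[5]='4': occ=1, LF[5]=C('4')+1=3+1=4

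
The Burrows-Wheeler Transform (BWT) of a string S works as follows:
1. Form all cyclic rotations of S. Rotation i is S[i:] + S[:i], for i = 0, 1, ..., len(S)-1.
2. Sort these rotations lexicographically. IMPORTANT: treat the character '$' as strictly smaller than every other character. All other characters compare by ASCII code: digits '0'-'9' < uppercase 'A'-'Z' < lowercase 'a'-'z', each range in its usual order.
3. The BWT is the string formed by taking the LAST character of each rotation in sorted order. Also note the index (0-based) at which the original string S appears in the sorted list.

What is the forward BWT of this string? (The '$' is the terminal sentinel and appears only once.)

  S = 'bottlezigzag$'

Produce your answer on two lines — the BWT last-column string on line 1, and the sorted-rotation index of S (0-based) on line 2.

All 13 rotations (rotation i = S[i:]+S[:i]):
  rot[0] = bottlezigzag$
  rot[1] = ottlezigzag$b
  rot[2] = ttlezigzag$bo
  rot[3] = tlezigzag$bot
  rot[4] = lezigzag$bott
  rot[5] = ezigzag$bottl
  rot[6] = zigzag$bottle
  rot[7] = igzag$bottlez
  rot[8] = gzag$bottlezi
  rot[9] = zag$bottlezig
  rot[10] = ag$bottlezigz
  rot[11] = g$bottlezigza
  rot[12] = $bottlezigzag
Sorted (with $ < everything):
  sorted[0] = $bottlezigzag  (last char: 'g')
  sorted[1] = ag$bottlezigz  (last char: 'z')
  sorted[2] = bottlezigzag$  (last char: '$')
  sorted[3] = ezigzag$bottl  (last char: 'l')
  sorted[4] = g$bottlezigza  (last char: 'a')
  sorted[5] = gzag$bottlezi  (last char: 'i')
  sorted[6] = igzag$bottlez  (last char: 'z')
  sorted[7] = lezigzag$bott  (last char: 't')
  sorted[8] = ottlezigzag$b  (last char: 'b')
  sorted[9] = tlezigzag$bot  (last char: 't')
  sorted[10] = ttlezigzag$bo  (last char: 'o')
  sorted[11] = zag$bottlezig  (last char: 'g')
  sorted[12] = zigzag$bottle  (last char: 'e')
Last column: gz$laiztbtoge
Original string S is at sorted index 2

Answer: gz$laiztbtoge
2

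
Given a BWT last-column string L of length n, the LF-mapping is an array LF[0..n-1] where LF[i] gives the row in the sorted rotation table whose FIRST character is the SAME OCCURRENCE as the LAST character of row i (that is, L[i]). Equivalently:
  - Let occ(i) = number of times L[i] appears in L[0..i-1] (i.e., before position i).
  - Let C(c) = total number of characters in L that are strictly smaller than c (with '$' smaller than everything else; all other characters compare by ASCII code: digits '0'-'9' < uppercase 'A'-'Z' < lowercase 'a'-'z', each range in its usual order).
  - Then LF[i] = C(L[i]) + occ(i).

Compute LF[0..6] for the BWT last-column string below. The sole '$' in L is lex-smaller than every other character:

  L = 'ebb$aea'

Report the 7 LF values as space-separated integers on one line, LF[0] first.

Char counts: '$':1, 'a':2, 'b':2, 'e':2
C (first-col start): C('$')=0, C('a')=1, C('b')=3, C('e')=5
L[0]='e': occ=0, LF[0]=C('e')+0=5+0=5
L[1]='b': occ=0, LF[1]=C('b')+0=3+0=3
L[2]='b': occ=1, LF[2]=C('b')+1=3+1=4
L[3]='$': occ=0, LF[3]=C('$')+0=0+0=0
L[4]='a': occ=0, LF[4]=C('a')+0=1+0=1
L[5]='e': occ=1, LF[5]=C('e')+1=5+1=6
L[6]='a': occ=1, LF[6]=C('a')+1=1+1=2

Answer: 5 3 4 0 1 6 2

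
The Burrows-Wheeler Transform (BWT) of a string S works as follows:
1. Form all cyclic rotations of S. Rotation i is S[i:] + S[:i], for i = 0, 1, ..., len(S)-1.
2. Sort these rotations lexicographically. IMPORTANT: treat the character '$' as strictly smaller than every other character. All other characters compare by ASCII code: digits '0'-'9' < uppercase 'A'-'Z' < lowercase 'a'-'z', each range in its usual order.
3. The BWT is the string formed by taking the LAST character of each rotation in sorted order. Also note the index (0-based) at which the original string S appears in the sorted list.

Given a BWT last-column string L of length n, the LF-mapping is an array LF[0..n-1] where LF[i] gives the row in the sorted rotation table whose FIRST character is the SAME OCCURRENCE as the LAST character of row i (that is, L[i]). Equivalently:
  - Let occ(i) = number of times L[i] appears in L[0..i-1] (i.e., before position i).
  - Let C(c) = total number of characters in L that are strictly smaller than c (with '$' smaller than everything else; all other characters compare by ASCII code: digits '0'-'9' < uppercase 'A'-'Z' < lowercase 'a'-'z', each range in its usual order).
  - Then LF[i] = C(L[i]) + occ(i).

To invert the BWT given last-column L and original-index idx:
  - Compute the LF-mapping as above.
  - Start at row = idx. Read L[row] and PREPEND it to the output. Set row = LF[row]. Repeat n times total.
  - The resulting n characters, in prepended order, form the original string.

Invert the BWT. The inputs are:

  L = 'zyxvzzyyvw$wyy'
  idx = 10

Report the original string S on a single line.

LF mapping: 11 6 5 1 12 13 7 8 2 3 0 4 9 10
Walk LF starting at row 10, prepending L[row]:
  step 1: row=10, L[10]='$', prepend. Next row=LF[10]=0
  step 2: row=0, L[0]='z', prepend. Next row=LF[0]=11
  step 3: row=11, L[11]='w', prepend. Next row=LF[11]=4
  step 4: row=4, L[4]='z', prepend. Next row=LF[4]=12
  step 5: row=12, L[12]='y', prepend. Next row=LF[12]=9
  step 6: row=9, L[9]='w', prepend. Next row=LF[9]=3
  step 7: row=3, L[3]='v', prepend. Next row=LF[3]=1
  step 8: row=1, L[1]='y', prepend. Next row=LF[1]=6
  step 9: row=6, L[6]='y', prepend. Next row=LF[6]=7
  step 10: row=7, L[7]='y', prepend. Next row=LF[7]=8
  step 11: row=8, L[8]='v', prepend. Next row=LF[8]=2
  step 12: row=2, L[2]='x', prepend. Next row=LF[2]=5
  step 13: row=5, L[5]='z', prepend. Next row=LF[5]=13
  step 14: row=13, L[13]='y', prepend. Next row=LF[13]=10
Reversed output: yzxvyyyvwyzwz$

Answer: yzxvyyyvwyzwz$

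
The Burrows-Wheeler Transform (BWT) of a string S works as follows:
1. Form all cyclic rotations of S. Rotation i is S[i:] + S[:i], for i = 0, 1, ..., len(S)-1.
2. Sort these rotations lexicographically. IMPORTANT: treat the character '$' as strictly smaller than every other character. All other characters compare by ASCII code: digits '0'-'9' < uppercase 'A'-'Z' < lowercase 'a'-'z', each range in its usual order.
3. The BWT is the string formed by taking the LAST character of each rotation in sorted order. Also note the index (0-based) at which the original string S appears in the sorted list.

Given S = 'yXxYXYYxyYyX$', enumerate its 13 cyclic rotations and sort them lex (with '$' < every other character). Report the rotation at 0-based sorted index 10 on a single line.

Answer: yX$yXxYXYYxyY

Derivation:
All 13 rotations (rotation i = S[i:]+S[:i]):
  rot[0] = yXxYXYYxyYyX$
  rot[1] = XxYXYYxyYyX$y
  rot[2] = xYXYYxyYyX$yX
  rot[3] = YXYYxyYyX$yXx
  rot[4] = XYYxyYyX$yXxY
  rot[5] = YYxyYyX$yXxYX
  rot[6] = YxyYyX$yXxYXY
  rot[7] = xyYyX$yXxYXYY
  rot[8] = yYyX$yXxYXYYx
  rot[9] = YyX$yXxYXYYxy
  rot[10] = yX$yXxYXYYxyY
  rot[11] = X$yXxYXYYxyYy
  rot[12] = $yXxYXYYxyYyX
Sorted (with $ < everything):
  sorted[0] = $yXxYXYYxyYyX
  sorted[1] = X$yXxYXYYxyYy
  sorted[2] = XYYxyYyX$yXxY
  sorted[3] = XxYXYYxyYyX$y
  sorted[4] = YXYYxyYyX$yXx
  sorted[5] = YYxyYyX$yXxYX
  sorted[6] = YxyYyX$yXxYXY
  sorted[7] = YyX$yXxYXYYxy
  sorted[8] = xYXYYxyYyX$yX
  sorted[9] = xyYyX$yXxYXYY
  sorted[10] = yX$yXxYXYYxyY
  sorted[11] = yXxYXYYxyYyX$
  sorted[12] = yYyX$yXxYXYYx
sorted[10] = yX$yXxYXYYxyY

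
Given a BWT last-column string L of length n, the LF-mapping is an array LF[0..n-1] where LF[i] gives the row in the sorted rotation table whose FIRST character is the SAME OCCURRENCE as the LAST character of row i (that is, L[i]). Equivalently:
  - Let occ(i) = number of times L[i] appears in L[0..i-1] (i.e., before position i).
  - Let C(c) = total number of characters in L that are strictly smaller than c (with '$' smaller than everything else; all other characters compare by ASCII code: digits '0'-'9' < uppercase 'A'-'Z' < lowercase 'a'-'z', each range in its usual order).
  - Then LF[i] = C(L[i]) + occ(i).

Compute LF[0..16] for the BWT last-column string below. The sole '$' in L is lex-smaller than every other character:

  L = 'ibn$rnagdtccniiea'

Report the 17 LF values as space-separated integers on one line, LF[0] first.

Answer: 9 3 12 0 15 13 1 8 6 16 4 5 14 10 11 7 2

Derivation:
Char counts: '$':1, 'a':2, 'b':1, 'c':2, 'd':1, 'e':1, 'g':1, 'i':3, 'n':3, 'r':1, 't':1
C (first-col start): C('$')=0, C('a')=1, C('b')=3, C('c')=4, C('d')=6, C('e')=7, C('g')=8, C('i')=9, C('n')=12, C('r')=15, C('t')=16
L[0]='i': occ=0, LF[0]=C('i')+0=9+0=9
L[1]='b': occ=0, LF[1]=C('b')+0=3+0=3
L[2]='n': occ=0, LF[2]=C('n')+0=12+0=12
L[3]='$': occ=0, LF[3]=C('$')+0=0+0=0
L[4]='r': occ=0, LF[4]=C('r')+0=15+0=15
L[5]='n': occ=1, LF[5]=C('n')+1=12+1=13
L[6]='a': occ=0, LF[6]=C('a')+0=1+0=1
L[7]='g': occ=0, LF[7]=C('g')+0=8+0=8
L[8]='d': occ=0, LF[8]=C('d')+0=6+0=6
L[9]='t': occ=0, LF[9]=C('t')+0=16+0=16
L[10]='c': occ=0, LF[10]=C('c')+0=4+0=4
L[11]='c': occ=1, LF[11]=C('c')+1=4+1=5
L[12]='n': occ=2, LF[12]=C('n')+2=12+2=14
L[13]='i': occ=1, LF[13]=C('i')+1=9+1=10
L[14]='i': occ=2, LF[14]=C('i')+2=9+2=11
L[15]='e': occ=0, LF[15]=C('e')+0=7+0=7
L[16]='a': occ=1, LF[16]=C('a')+1=1+1=2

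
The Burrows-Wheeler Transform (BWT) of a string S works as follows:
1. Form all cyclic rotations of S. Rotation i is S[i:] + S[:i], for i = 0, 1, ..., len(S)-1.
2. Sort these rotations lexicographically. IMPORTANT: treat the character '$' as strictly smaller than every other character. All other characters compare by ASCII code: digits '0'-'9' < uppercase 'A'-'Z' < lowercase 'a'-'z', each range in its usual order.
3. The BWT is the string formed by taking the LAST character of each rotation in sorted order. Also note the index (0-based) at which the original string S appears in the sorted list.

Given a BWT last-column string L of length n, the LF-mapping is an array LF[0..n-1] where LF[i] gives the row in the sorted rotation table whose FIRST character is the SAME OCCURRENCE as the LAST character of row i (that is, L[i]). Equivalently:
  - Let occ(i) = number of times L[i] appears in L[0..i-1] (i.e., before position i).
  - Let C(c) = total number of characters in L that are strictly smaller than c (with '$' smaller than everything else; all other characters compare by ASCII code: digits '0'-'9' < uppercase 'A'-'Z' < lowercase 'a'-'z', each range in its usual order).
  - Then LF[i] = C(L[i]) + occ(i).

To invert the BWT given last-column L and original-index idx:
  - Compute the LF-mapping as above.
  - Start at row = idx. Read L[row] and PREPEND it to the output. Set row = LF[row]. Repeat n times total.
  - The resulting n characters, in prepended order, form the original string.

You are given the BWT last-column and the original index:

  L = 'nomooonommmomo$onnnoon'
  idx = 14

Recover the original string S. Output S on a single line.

Answer: omnoomnonoooomommnonn$

Derivation:
LF mapping: 6 12 1 13 14 15 7 16 2 3 4 17 5 18 0 19 8 9 10 20 21 11
Walk LF starting at row 14, prepending L[row]:
  step 1: row=14, L[14]='$', prepend. Next row=LF[14]=0
  step 2: row=0, L[0]='n', prepend. Next row=LF[0]=6
  step 3: row=6, L[6]='n', prepend. Next row=LF[6]=7
  step 4: row=7, L[7]='o', prepend. Next row=LF[7]=16
  step 5: row=16, L[16]='n', prepend. Next row=LF[16]=8
  step 6: row=8, L[8]='m', prepend. Next row=LF[8]=2
  step 7: row=2, L[2]='m', prepend. Next row=LF[2]=1
  step 8: row=1, L[1]='o', prepend. Next row=LF[1]=12
  step 9: row=12, L[12]='m', prepend. Next row=LF[12]=5
  step 10: row=5, L[5]='o', prepend. Next row=LF[5]=15
  step 11: row=15, L[15]='o', prepend. Next row=LF[15]=19
  step 12: row=19, L[19]='o', prepend. Next row=LF[19]=20
  step 13: row=20, L[20]='o', prepend. Next row=LF[20]=21
  step 14: row=21, L[21]='n', prepend. Next row=LF[21]=11
  step 15: row=11, L[11]='o', prepend. Next row=LF[11]=17
  step 16: row=17, L[17]='n', prepend. Next row=LF[17]=9
  step 17: row=9, L[9]='m', prepend. Next row=LF[9]=3
  step 18: row=3, L[3]='o', prepend. Next row=LF[3]=13
  step 19: row=13, L[13]='o', prepend. Next row=LF[13]=18
  step 20: row=18, L[18]='n', prepend. Next row=LF[18]=10
  step 21: row=10, L[10]='m', prepend. Next row=LF[10]=4
  step 22: row=4, L[4]='o', prepend. Next row=LF[4]=14
Reversed output: omnoomnonoooomommnonn$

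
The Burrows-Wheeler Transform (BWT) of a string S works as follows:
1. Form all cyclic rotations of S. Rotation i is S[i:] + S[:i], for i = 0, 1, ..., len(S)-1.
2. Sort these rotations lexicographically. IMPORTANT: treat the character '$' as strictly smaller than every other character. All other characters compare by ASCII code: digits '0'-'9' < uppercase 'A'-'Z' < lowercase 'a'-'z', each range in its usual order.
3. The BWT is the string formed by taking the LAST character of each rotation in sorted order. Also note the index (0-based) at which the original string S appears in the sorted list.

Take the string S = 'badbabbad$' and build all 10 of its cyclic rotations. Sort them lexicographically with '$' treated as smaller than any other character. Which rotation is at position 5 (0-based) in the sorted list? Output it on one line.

All 10 rotations (rotation i = S[i:]+S[:i]):
  rot[0] = badbabbad$
  rot[1] = adbabbad$b
  rot[2] = dbabbad$ba
  rot[3] = babbad$bad
  rot[4] = abbad$badb
  rot[5] = bbad$badba
  rot[6] = bad$badbab
  rot[7] = ad$badbabb
  rot[8] = d$badbabba
  rot[9] = $badbabbad
Sorted (with $ < everything):
  sorted[0] = $badbabbad
  sorted[1] = abbad$badb
  sorted[2] = ad$badbabb
  sorted[3] = adbabbad$b
  sorted[4] = babbad$bad
  sorted[5] = bad$badbab
  sorted[6] = badbabbad$
  sorted[7] = bbad$badba
  sorted[8] = d$badbabba
  sorted[9] = dbabbad$ba
sorted[5] = bad$badbab

Answer: bad$badbab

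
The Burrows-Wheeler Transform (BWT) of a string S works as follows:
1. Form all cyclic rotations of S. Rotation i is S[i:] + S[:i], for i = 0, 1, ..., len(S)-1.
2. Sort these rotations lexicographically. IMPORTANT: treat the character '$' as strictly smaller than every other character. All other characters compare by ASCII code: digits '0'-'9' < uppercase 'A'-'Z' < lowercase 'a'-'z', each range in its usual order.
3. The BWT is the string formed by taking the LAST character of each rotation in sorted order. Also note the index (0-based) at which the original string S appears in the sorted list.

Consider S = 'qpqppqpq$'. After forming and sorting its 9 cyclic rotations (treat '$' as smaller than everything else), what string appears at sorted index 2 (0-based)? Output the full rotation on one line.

All 9 rotations (rotation i = S[i:]+S[:i]):
  rot[0] = qpqppqpq$
  rot[1] = pqppqpq$q
  rot[2] = qppqpq$qp
  rot[3] = ppqpq$qpq
  rot[4] = pqpq$qpqp
  rot[5] = qpq$qpqpp
  rot[6] = pq$qpqppq
  rot[7] = q$qpqppqp
  rot[8] = $qpqppqpq
Sorted (with $ < everything):
  sorted[0] = $qpqppqpq
  sorted[1] = ppqpq$qpq
  sorted[2] = pq$qpqppq
  sorted[3] = pqppqpq$q
  sorted[4] = pqpq$qpqp
  sorted[5] = q$qpqppqp
  sorted[6] = qppqpq$qp
  sorted[7] = qpq$qpqpp
  sorted[8] = qpqppqpq$
sorted[2] = pq$qpqppq

Answer: pq$qpqppq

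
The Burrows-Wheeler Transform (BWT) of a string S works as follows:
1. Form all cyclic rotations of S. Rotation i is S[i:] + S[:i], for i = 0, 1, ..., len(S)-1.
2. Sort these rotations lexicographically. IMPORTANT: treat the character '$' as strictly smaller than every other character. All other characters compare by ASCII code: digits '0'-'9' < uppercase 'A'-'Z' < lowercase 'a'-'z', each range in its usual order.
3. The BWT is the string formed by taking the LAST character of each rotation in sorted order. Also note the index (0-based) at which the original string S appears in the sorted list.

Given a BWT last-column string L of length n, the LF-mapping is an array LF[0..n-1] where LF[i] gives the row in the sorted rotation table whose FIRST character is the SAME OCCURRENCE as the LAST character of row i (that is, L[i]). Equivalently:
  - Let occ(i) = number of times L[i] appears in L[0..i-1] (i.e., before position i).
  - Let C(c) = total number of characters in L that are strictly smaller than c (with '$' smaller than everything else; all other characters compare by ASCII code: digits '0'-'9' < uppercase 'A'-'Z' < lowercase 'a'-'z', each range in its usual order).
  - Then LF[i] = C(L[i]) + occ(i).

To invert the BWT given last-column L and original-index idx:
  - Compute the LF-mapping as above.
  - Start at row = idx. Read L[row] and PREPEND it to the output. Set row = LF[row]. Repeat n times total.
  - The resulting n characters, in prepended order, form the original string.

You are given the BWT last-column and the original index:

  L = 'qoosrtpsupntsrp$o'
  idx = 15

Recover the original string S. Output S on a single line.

Answer: tsoonrssptpprouq$

Derivation:
LF mapping: 8 2 3 11 9 14 5 12 16 6 1 15 13 10 7 0 4
Walk LF starting at row 15, prepending L[row]:
  step 1: row=15, L[15]='$', prepend. Next row=LF[15]=0
  step 2: row=0, L[0]='q', prepend. Next row=LF[0]=8
  step 3: row=8, L[8]='u', prepend. Next row=LF[8]=16
  step 4: row=16, L[16]='o', prepend. Next row=LF[16]=4
  step 5: row=4, L[4]='r', prepend. Next row=LF[4]=9
  step 6: row=9, L[9]='p', prepend. Next row=LF[9]=6
  step 7: row=6, L[6]='p', prepend. Next row=LF[6]=5
  step 8: row=5, L[5]='t', prepend. Next row=LF[5]=14
  step 9: row=14, L[14]='p', prepend. Next row=LF[14]=7
  step 10: row=7, L[7]='s', prepend. Next row=LF[7]=12
  step 11: row=12, L[12]='s', prepend. Next row=LF[12]=13
  step 12: row=13, L[13]='r', prepend. Next row=LF[13]=10
  step 13: row=10, L[10]='n', prepend. Next row=LF[10]=1
  step 14: row=1, L[1]='o', prepend. Next row=LF[1]=2
  step 15: row=2, L[2]='o', prepend. Next row=LF[2]=3
  step 16: row=3, L[3]='s', prepend. Next row=LF[3]=11
  step 17: row=11, L[11]='t', prepend. Next row=LF[11]=15
Reversed output: tsoonrssptpprouq$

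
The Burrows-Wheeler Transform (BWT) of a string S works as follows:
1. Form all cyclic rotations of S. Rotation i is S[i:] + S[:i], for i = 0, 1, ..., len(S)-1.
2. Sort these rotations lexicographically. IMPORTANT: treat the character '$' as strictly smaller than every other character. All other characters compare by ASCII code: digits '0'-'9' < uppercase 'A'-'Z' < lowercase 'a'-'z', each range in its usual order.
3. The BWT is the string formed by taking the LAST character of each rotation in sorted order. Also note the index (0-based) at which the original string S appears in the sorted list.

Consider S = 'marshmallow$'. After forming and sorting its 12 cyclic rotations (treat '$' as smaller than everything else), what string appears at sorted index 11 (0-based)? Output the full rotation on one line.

Answer: w$marshmallo

Derivation:
All 12 rotations (rotation i = S[i:]+S[:i]):
  rot[0] = marshmallow$
  rot[1] = arshmallow$m
  rot[2] = rshmallow$ma
  rot[3] = shmallow$mar
  rot[4] = hmallow$mars
  rot[5] = mallow$marsh
  rot[6] = allow$marshm
  rot[7] = llow$marshma
  rot[8] = low$marshmal
  rot[9] = ow$marshmall
  rot[10] = w$marshmallo
  rot[11] = $marshmallow
Sorted (with $ < everything):
  sorted[0] = $marshmallow
  sorted[1] = allow$marshm
  sorted[2] = arshmallow$m
  sorted[3] = hmallow$mars
  sorted[4] = llow$marshma
  sorted[5] = low$marshmal
  sorted[6] = mallow$marsh
  sorted[7] = marshmallow$
  sorted[8] = ow$marshmall
  sorted[9] = rshmallow$ma
  sorted[10] = shmallow$mar
  sorted[11] = w$marshmallo
sorted[11] = w$marshmallo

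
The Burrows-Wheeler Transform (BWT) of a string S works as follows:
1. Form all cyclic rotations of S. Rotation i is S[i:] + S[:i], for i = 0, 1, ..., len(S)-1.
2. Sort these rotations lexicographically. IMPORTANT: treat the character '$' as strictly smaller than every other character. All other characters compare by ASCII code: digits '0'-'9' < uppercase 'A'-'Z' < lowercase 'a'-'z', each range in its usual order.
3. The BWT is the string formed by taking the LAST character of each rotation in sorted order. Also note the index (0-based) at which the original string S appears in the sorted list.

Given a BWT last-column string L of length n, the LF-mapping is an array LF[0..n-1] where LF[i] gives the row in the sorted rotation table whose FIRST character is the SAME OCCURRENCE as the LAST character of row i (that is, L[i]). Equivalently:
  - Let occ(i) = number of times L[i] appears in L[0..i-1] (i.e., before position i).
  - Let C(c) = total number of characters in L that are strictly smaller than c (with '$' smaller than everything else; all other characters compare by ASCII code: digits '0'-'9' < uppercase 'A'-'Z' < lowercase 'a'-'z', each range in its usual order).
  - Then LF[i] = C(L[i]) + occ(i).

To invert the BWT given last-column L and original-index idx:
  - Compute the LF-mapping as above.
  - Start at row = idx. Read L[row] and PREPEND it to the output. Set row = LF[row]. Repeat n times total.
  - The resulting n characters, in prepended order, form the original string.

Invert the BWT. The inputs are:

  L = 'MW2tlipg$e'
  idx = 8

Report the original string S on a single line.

Answer: pigletW2M$

Derivation:
LF mapping: 2 3 1 9 7 6 8 5 0 4
Walk LF starting at row 8, prepending L[row]:
  step 1: row=8, L[8]='$', prepend. Next row=LF[8]=0
  step 2: row=0, L[0]='M', prepend. Next row=LF[0]=2
  step 3: row=2, L[2]='2', prepend. Next row=LF[2]=1
  step 4: row=1, L[1]='W', prepend. Next row=LF[1]=3
  step 5: row=3, L[3]='t', prepend. Next row=LF[3]=9
  step 6: row=9, L[9]='e', prepend. Next row=LF[9]=4
  step 7: row=4, L[4]='l', prepend. Next row=LF[4]=7
  step 8: row=7, L[7]='g', prepend. Next row=LF[7]=5
  step 9: row=5, L[5]='i', prepend. Next row=LF[5]=6
  step 10: row=6, L[6]='p', prepend. Next row=LF[6]=8
Reversed output: pigletW2M$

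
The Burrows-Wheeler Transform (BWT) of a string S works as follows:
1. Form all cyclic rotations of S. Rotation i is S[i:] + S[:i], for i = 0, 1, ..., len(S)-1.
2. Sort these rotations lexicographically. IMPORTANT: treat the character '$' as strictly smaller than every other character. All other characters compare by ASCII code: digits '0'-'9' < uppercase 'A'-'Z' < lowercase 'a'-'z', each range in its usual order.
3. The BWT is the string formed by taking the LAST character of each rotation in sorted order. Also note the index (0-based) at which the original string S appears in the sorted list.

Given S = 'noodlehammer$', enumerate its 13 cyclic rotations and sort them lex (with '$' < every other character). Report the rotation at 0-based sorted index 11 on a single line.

All 13 rotations (rotation i = S[i:]+S[:i]):
  rot[0] = noodlehammer$
  rot[1] = oodlehammer$n
  rot[2] = odlehammer$no
  rot[3] = dlehammer$noo
  rot[4] = lehammer$nood
  rot[5] = ehammer$noodl
  rot[6] = hammer$noodle
  rot[7] = ammer$noodleh
  rot[8] = mmer$noodleha
  rot[9] = mer$noodleham
  rot[10] = er$noodlehamm
  rot[11] = r$noodlehamme
  rot[12] = $noodlehammer
Sorted (with $ < everything):
  sorted[0] = $noodlehammer
  sorted[1] = ammer$noodleh
  sorted[2] = dlehammer$noo
  sorted[3] = ehammer$noodl
  sorted[4] = er$noodlehamm
  sorted[5] = hammer$noodle
  sorted[6] = lehammer$nood
  sorted[7] = mer$noodleham
  sorted[8] = mmer$noodleha
  sorted[9] = noodlehammer$
  sorted[10] = odlehammer$no
  sorted[11] = oodlehammer$n
  sorted[12] = r$noodlehamme
sorted[11] = oodlehammer$n

Answer: oodlehammer$n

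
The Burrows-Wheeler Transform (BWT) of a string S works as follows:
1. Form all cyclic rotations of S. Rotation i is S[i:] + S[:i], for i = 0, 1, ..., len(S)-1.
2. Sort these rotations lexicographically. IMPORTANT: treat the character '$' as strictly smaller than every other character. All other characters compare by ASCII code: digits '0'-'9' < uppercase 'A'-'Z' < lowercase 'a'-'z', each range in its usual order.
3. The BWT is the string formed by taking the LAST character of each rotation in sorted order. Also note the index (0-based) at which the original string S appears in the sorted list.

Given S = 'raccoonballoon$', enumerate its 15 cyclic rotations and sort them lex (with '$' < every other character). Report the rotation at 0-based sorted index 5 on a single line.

Answer: coonballoon$rac

Derivation:
All 15 rotations (rotation i = S[i:]+S[:i]):
  rot[0] = raccoonballoon$
  rot[1] = accoonballoon$r
  rot[2] = ccoonballoon$ra
  rot[3] = coonballoon$rac
  rot[4] = oonballoon$racc
  rot[5] = onballoon$racco
  rot[6] = nballoon$raccoo
  rot[7] = balloon$raccoon
  rot[8] = alloon$raccoonb
  rot[9] = lloon$raccoonba
  rot[10] = loon$raccoonbal
  rot[11] = oon$raccoonball
  rot[12] = on$raccoonballo
  rot[13] = n$raccoonballoo
  rot[14] = $raccoonballoon
Sorted (with $ < everything):
  sorted[0] = $raccoonballoon
  sorted[1] = accoonballoon$r
  sorted[2] = alloon$raccoonb
  sorted[3] = balloon$raccoon
  sorted[4] = ccoonballoon$ra
  sorted[5] = coonballoon$rac
  sorted[6] = lloon$raccoonba
  sorted[7] = loon$raccoonbal
  sorted[8] = n$raccoonballoo
  sorted[9] = nballoon$raccoo
  sorted[10] = on$raccoonballo
  sorted[11] = onballoon$racco
  sorted[12] = oon$raccoonball
  sorted[13] = oonballoon$racc
  sorted[14] = raccoonballoon$
sorted[5] = coonballoon$rac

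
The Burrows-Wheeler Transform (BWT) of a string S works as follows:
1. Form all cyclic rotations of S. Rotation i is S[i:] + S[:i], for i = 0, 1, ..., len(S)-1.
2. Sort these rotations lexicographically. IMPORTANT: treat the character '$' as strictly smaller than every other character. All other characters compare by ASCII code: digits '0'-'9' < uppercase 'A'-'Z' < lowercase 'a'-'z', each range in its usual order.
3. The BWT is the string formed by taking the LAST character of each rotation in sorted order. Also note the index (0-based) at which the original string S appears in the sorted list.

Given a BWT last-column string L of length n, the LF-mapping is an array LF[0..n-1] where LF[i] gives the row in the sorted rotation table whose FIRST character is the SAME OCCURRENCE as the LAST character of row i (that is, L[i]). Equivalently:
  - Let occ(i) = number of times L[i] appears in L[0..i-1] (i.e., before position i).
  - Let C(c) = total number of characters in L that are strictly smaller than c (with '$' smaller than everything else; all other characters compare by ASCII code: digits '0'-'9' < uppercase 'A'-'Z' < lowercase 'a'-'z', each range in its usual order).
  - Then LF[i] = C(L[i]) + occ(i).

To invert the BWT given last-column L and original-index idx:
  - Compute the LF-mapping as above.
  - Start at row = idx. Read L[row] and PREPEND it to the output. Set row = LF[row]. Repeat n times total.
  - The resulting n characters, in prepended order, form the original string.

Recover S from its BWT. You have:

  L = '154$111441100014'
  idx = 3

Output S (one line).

Answer: 041114504041111$

Derivation:
LF mapping: 4 15 11 0 5 6 7 12 13 8 9 1 2 3 10 14
Walk LF starting at row 3, prepending L[row]:
  step 1: row=3, L[3]='$', prepend. Next row=LF[3]=0
  step 2: row=0, L[0]='1', prepend. Next row=LF[0]=4
  step 3: row=4, L[4]='1', prepend. Next row=LF[4]=5
  step 4: row=5, L[5]='1', prepend. Next row=LF[5]=6
  step 5: row=6, L[6]='1', prepend. Next row=LF[6]=7
  step 6: row=7, L[7]='4', prepend. Next row=LF[7]=12
  step 7: row=12, L[12]='0', prepend. Next row=LF[12]=2
  step 8: row=2, L[2]='4', prepend. Next row=LF[2]=11
  step 9: row=11, L[11]='0', prepend. Next row=LF[11]=1
  step 10: row=1, L[1]='5', prepend. Next row=LF[1]=15
  step 11: row=15, L[15]='4', prepend. Next row=LF[15]=14
  step 12: row=14, L[14]='1', prepend. Next row=LF[14]=10
  step 13: row=10, L[10]='1', prepend. Next row=LF[10]=9
  step 14: row=9, L[9]='1', prepend. Next row=LF[9]=8
  step 15: row=8, L[8]='4', prepend. Next row=LF[8]=13
  step 16: row=13, L[13]='0', prepend. Next row=LF[13]=3
Reversed output: 041114504041111$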